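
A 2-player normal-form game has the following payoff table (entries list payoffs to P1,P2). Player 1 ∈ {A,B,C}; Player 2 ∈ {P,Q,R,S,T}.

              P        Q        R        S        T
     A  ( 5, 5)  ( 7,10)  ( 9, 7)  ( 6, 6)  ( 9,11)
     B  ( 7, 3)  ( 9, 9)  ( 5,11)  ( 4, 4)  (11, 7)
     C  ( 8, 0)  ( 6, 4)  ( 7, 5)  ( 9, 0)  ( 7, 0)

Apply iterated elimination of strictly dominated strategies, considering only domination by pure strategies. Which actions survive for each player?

Remaining: P1:{A,B} P2:{Q,R,T}

P2 drop P (Q beats it: A:10>5 B:9>3 C:4>0)
P2 drop S (Q beats it: A:10>6 B:9>4 C:4>0)
P1 drop C (A beats it: Q:7>6 R:9>7 T:9>7)
P1→{A,B} P2→{Q,R,T}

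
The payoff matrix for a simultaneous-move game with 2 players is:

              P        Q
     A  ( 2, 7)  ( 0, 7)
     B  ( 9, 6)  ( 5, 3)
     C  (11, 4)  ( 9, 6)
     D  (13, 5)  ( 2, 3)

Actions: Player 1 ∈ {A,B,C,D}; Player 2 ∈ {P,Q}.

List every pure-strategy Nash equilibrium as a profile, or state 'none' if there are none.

PSNE = {(C,Q), (D,P)}

(A,P): not NE [P1→D gives 13>2]
(A,Q): not NE [P1→C gives 9>0]
(B,P): not NE [P1→D gives 13>9]
(B,Q): not NE [P1→C gives 9>5; P2→P gives 6>3]
(C,P): not NE [P1→D gives 13>11; P2→Q gives 6>4]
(C,Q): NE
(D,P): NE
(D,Q): not NE [P1→C gives 9>2; P2→P gives 5>3]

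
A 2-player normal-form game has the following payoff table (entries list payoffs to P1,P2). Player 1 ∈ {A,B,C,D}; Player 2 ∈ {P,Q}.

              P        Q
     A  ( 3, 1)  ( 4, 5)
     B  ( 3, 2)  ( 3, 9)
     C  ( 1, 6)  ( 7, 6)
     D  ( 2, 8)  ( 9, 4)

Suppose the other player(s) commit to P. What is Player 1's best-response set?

P1 best: {A,B}

u_1(A vs P) = 3
u_1(B vs P) = 3
u_1(C vs P) = 1
u_1(D vs P) = 2
max payoff 3 at {A,B}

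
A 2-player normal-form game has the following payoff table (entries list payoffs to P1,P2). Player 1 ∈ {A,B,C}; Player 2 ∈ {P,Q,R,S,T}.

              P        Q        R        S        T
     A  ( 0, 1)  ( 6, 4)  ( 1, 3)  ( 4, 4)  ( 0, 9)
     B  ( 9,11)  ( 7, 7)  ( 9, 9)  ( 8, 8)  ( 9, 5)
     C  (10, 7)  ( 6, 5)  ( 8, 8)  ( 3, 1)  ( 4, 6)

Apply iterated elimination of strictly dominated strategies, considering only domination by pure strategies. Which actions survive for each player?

P1 drop A (B beats it: P:9>0 Q:7>6 R:9>1 S:8>4 T:9>0)
P2 drop Q (P beats it: B:11>7 C:7>5)
P2 drop S (P beats it: B:11>8 C:7>1)
P2 drop T (P beats it: B:11>5 C:7>6)
P1→{B,C} P2→{P,R}

IESDS → P1:{B,C} P2:{P,R}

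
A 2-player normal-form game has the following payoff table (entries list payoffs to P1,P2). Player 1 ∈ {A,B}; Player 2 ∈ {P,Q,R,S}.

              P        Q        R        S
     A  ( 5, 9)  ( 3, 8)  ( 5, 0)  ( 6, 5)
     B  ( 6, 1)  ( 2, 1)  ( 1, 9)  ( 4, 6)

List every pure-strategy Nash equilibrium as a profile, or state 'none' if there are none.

Equilibria: none

(A,P): not NE [P1→B gives 6>5]
(A,Q): not NE [P2→P gives 9>8]
(A,R): not NE [P2→P gives 9>0]
(A,S): not NE [P2→P gives 9>5]
(B,P): not NE [P2→R gives 9>1]
(B,Q): not NE [P1→A gives 3>2; P2→R gives 9>1]
(B,R): not NE [P1→A gives 5>1]
(B,S): not NE [P1→A gives 6>4; P2→R gives 9>6]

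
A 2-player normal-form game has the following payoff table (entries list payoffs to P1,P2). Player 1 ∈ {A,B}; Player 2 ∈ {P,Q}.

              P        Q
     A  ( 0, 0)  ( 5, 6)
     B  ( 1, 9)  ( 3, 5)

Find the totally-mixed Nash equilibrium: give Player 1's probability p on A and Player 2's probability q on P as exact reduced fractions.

P1 indiff ⇒ q·0+(1-q)·5 = q·1+(1-q)·3 ⇒ q(-1) = (1-q)(-2) ⇒ q = 2/3
P2 indiff ⇒ p·0+(1-p)·9 = p·6+(1-p)·5 ⇒ p(-6) = (1-p)(-4) ⇒ p = 2/5

p=2/5, q=2/3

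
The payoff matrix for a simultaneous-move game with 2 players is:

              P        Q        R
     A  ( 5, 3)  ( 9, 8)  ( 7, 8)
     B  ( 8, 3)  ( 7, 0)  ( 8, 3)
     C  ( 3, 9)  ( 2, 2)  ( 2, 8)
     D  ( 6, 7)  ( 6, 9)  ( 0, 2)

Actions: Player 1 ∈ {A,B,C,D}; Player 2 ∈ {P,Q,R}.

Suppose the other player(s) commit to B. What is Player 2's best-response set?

u_2(P vs B) = 3
u_2(Q vs B) = 0
u_2(R vs B) = 3
max payoff 3 at {P,R}

argmax u_2 = {P,R}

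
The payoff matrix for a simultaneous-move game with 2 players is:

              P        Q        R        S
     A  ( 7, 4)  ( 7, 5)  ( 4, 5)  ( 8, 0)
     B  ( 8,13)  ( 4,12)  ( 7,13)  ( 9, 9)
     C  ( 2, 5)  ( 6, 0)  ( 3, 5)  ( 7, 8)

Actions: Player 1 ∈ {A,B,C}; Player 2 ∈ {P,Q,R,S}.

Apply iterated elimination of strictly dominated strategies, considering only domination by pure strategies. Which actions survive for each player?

Remaining: P1:{A,B} P2:{P,Q,R}

P1 drop C (A beats it: P:7>2 Q:7>6 R:4>3 S:8>7)
P2 drop S (P beats it: A:4>0 B:13>9)
P1→{A,B} P2→{P,Q,R}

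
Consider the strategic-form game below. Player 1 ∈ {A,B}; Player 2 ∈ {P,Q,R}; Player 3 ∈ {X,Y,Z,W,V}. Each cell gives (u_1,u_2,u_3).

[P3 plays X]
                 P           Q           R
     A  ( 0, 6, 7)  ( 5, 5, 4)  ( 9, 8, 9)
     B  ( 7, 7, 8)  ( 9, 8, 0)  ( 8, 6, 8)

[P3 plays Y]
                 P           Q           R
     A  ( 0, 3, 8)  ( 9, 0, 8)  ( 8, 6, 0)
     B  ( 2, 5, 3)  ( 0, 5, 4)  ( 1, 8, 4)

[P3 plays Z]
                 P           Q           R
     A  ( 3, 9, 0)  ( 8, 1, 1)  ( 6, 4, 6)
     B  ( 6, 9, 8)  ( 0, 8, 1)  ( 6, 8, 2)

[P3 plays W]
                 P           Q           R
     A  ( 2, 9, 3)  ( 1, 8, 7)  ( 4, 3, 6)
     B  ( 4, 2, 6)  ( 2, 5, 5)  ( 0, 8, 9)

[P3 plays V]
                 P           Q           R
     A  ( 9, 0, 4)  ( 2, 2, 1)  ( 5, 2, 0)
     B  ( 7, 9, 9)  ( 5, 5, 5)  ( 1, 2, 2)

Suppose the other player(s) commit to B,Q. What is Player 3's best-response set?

P3 best: {W,V}

u_3(X vs B,Q) = 0
u_3(Y vs B,Q) = 4
u_3(Z vs B,Q) = 1
u_3(W vs B,Q) = 5
u_3(V vs B,Q) = 5
max payoff 5 at {W,V}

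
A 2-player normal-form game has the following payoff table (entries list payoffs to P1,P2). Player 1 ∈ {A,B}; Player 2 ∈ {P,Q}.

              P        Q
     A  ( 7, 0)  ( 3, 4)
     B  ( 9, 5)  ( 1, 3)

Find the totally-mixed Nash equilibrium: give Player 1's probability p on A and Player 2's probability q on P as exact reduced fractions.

P1 indiff ⇒ q·7+(1-q)·3 = q·9+(1-q)·1 ⇒ q(-2) = (1-q)(-2) ⇒ q = 1/2
P2 indiff ⇒ p·0+(1-p)·5 = p·4+(1-p)·3 ⇒ p(-4) = (1-p)(-2) ⇒ p = 1/3

(p,q) = (1/3, 1/2)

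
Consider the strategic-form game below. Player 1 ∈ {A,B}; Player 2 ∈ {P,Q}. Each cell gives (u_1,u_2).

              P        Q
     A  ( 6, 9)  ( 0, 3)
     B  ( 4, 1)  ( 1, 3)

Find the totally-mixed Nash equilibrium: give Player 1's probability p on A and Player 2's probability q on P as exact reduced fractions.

(p,q) = (1/4, 1/3)

P1 indiff ⇒ q·6+(1-q)·0 = q·4+(1-q)·1 ⇒ q(2) = (1-q)(1) ⇒ q = 1/3
P2 indiff ⇒ p·9+(1-p)·1 = p·3+(1-p)·3 ⇒ p(6) = (1-p)(2) ⇒ p = 1/4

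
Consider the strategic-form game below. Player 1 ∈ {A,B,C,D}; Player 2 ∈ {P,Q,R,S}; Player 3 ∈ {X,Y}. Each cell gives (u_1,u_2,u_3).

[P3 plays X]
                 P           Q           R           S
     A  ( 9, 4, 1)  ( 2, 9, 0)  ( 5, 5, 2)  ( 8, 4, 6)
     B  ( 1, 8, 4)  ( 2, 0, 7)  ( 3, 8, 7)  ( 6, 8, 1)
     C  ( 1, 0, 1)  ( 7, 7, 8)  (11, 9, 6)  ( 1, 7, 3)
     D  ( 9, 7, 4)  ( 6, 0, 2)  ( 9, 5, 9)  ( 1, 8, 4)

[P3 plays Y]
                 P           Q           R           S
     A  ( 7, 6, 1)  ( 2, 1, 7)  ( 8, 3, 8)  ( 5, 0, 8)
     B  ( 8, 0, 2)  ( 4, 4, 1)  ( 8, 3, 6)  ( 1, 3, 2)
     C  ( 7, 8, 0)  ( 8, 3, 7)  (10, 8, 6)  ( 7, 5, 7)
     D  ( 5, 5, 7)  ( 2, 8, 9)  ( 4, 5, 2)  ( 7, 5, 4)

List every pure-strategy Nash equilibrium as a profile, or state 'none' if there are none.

Nash profiles: (C,R,X), (C,R,Y)

(A,P,X): not NE [P2→Q gives 9>4]
(A,P,Y): not NE [P1→B gives 8>7]
(A,Q,X): not NE [P1→C gives 7>2; P3→Y gives 7>0]
(A,Q,Y): not NE [P1→C gives 8>2; P2→P gives 6>1]
(A,R,X): not NE [P1→C gives 11>5; P2→Q gives 9>5; P3→Y gives 8>2]
(A,R,Y): not NE [P1→C gives 10>8; P2→P gives 6>3]
(A,S,X): not NE [P2→Q gives 9>4; P3→Y gives 8>6]
(A,S,Y): not NE [P1→D gives 7>5; P2→P gives 6>0]
(B,P,X): not NE [P1→D gives 9>1]
(B,P,Y): not NE [P2→Q gives 4>0; P3→X gives 4>2]
(B,Q,X): not NE [P1→C gives 7>2; P2→S gives 8>0]
(B,Q,Y): not NE [P1→C gives 8>4; P3→X gives 7>1]
(B,R,X): not NE [P1→C gives 11>3]
(B,R,Y): not NE [P1→C gives 10>8; P2→Q gives 4>3; P3→X gives 7>6]
(B,S,X): not NE [P1→A gives 8>6; P3→Y gives 2>1]
(B,S,Y): not NE [P1→D gives 7>1; P2→Q gives 4>3]
(C,P,X): not NE [P1→D gives 9>1; P2→R gives 9>0]
(C,P,Y): not NE [P1→B gives 8>7; P3→X gives 1>0]
(C,Q,X): not NE [P2→R gives 9>7]
(C,Q,Y): not NE [P2→R gives 8>3; P3→X gives 8>7]
(C,R,X): NE
(C,R,Y): NE
(C,S,X): not NE [P1→A gives 8>1; P2→R gives 9>7; P3→Y gives 7>3]
(C,S,Y): not NE [P2→R gives 8>5]
(D,P,X): not NE [P2→S gives 8>7; P3→Y gives 7>4]
(D,P,Y): not NE [P1→B gives 8>5; P2→Q gives 8>5]
(D,Q,X): not NE [P1→C gives 7>6; P2→S gives 8>0; P3→Y gives 9>2]
(D,Q,Y): not NE [P1→C gives 8>2]
(D,R,X): not NE [P1→C gives 11>9; P2→S gives 8>5]
(D,R,Y): not NE [P1→C gives 10>4; P2→Q gives 8>5; P3→X gives 9>2]
(D,S,X): not NE [P1→A gives 8>1]
(D,S,Y): not NE [P2→Q gives 8>5]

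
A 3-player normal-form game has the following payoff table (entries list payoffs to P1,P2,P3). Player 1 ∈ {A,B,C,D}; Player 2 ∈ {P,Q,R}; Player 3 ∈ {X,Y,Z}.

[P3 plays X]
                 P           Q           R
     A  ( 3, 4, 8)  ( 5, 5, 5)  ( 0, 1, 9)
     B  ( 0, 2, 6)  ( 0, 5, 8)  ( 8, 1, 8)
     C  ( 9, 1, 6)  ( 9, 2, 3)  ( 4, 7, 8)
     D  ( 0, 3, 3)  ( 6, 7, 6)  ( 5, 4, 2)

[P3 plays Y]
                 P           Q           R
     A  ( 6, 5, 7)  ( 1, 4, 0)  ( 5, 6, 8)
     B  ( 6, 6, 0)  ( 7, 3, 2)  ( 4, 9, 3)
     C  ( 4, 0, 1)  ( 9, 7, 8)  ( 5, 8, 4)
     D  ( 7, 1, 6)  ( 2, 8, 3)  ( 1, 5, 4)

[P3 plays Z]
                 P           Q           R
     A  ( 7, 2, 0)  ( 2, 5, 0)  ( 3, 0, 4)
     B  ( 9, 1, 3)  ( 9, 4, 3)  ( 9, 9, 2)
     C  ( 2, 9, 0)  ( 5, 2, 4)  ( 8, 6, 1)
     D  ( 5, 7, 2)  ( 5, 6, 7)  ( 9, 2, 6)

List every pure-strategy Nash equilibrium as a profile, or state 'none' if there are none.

(A,P,X): not NE [P1→C gives 9>3; P2→Q gives 5>4]
(A,P,Y): not NE [P1→D gives 7>6; P2→R gives 6>5; P3→X gives 8>7]
(A,P,Z): not NE [P1→B gives 9>7; P2→Q gives 5>2; P3→X gives 8>0]
(A,Q,X): not NE [P1→C gives 9>5]
(A,Q,Y): not NE [P1→C gives 9>1; P2→R gives 6>4; P3→X gives 5>0]
(A,Q,Z): not NE [P1→B gives 9>2; P3→X gives 5>0]
(A,R,X): not NE [P1→B gives 8>0; P2→Q gives 5>1]
(A,R,Y): not NE [P3→X gives 9>8]
(A,R,Z): not NE [P1→D gives 9>3; P2→Q gives 5>0; P3→X gives 9>4]
(B,P,X): not NE [P1→C gives 9>0; P2→Q gives 5>2]
(B,P,Y): not NE [P1→D gives 7>6; P2→R gives 9>6; P3→X gives 6>0]
(B,P,Z): not NE [P2→R gives 9>1; P3→X gives 6>3]
(B,Q,X): not NE [P1→C gives 9>0]
(B,Q,Y): not NE [P1→C gives 9>7; P2→R gives 9>3; P3→X gives 8>2]
(B,Q,Z): not NE [P2→R gives 9>4; P3→X gives 8>3]
(B,R,X): not NE [P2→Q gives 5>1]
(B,R,Y): not NE [P1→C gives 5>4; P3→X gives 8>3]
(B,R,Z): not NE [P3→X gives 8>2]
(C,P,X): not NE [P2→R gives 7>1]
(C,P,Y): not NE [P1→D gives 7>4; P2→R gives 8>0; P3→X gives 6>1]
(C,P,Z): not NE [P1→B gives 9>2; P3→X gives 6>0]
(C,Q,X): not NE [P2→R gives 7>2; P3→Y gives 8>3]
(C,Q,Y): not NE [P2→R gives 8>7]
(C,Q,Z): not NE [P1→B gives 9>5; P2→P gives 9>2; P3→Y gives 8>4]
(C,R,X): not NE [P1→B gives 8>4]
(C,R,Y): not NE [P3→X gives 8>4]
(C,R,Z): not NE [P1→D gives 9>8; P2→P gives 9>6; P3→X gives 8>1]
(D,P,X): not NE [P1→C gives 9>0; P2→Q gives 7>3; P3→Y gives 6>3]
(D,P,Y): not NE [P2→Q gives 8>1]
(D,P,Z): not NE [P1→B gives 9>5; P3→Y gives 6>2]
(D,Q,X): not NE [P1→C gives 9>6; P3→Z gives 7>6]
(D,Q,Y): not NE [P1→C gives 9>2; P3→Z gives 7>3]
(D,Q,Z): not NE [P1→B gives 9>5; P2→P gives 7>6]
(D,R,X): not NE [P1→B gives 8>5; P2→Q gives 7>4; P3→Z gives 6>2]
(D,R,Y): not NE [P1→C gives 5>1; P2→Q gives 8>5; P3→Z gives 6>4]
(D,R,Z): not NE [P2→P gives 7>2]

Equilibria: none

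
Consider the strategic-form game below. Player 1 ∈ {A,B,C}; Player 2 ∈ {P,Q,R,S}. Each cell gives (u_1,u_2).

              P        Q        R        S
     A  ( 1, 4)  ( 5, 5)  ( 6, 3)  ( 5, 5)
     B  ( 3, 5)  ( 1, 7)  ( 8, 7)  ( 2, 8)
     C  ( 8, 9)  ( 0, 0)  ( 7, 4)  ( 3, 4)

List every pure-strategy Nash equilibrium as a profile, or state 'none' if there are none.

(A,P): not NE [P1→C gives 8>1; P2→S gives 5>4]
(A,Q): NE
(A,R): not NE [P1→B gives 8>6; P2→S gives 5>3]
(A,S): NE
(B,P): not NE [P1→C gives 8>3; P2→S gives 8>5]
(B,Q): not NE [P1→A gives 5>1; P2→S gives 8>7]
(B,R): not NE [P2→S gives 8>7]
(B,S): not NE [P1→A gives 5>2]
(C,P): NE
(C,Q): not NE [P1→A gives 5>0; P2→P gives 9>0]
(C,R): not NE [P1→B gives 8>7; P2→P gives 9>4]
(C,S): not NE [P1→A gives 5>3; P2→P gives 9>4]

Nash profiles: (A,Q), (A,S), (C,P)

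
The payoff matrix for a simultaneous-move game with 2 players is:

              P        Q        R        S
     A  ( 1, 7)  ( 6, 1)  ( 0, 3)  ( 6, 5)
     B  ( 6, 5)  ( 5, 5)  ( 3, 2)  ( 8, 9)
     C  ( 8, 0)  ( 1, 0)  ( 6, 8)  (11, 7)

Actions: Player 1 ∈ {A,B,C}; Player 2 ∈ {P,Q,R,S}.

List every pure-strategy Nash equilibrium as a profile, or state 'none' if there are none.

Nash profiles: (C,R)

(A,P): not NE [P1→C gives 8>1]
(A,Q): not NE [P2→P gives 7>1]
(A,R): not NE [P1→C gives 6>0; P2→P gives 7>3]
(A,S): not NE [P1→C gives 11>6; P2→P gives 7>5]
(B,P): not NE [P1→C gives 8>6; P2→S gives 9>5]
(B,Q): not NE [P1→A gives 6>5; P2→S gives 9>5]
(B,R): not NE [P1→C gives 6>3; P2→S gives 9>2]
(B,S): not NE [P1→C gives 11>8]
(C,P): not NE [P2→R gives 8>0]
(C,Q): not NE [P1→A gives 6>1; P2→R gives 8>0]
(C,R): NE
(C,S): not NE [P2→R gives 8>7]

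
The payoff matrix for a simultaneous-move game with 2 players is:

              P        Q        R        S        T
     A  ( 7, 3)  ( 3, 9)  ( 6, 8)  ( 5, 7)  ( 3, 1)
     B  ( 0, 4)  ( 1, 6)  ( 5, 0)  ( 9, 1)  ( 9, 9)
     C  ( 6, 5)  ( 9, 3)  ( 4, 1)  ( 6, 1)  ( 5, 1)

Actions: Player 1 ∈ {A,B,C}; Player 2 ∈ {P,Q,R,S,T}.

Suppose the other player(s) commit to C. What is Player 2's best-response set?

BR_2 = {P}

u_2(P vs C) = 5
u_2(Q vs C) = 3
u_2(R vs C) = 1
u_2(S vs C) = 1
u_2(T vs C) = 1
max payoff 5 at {P}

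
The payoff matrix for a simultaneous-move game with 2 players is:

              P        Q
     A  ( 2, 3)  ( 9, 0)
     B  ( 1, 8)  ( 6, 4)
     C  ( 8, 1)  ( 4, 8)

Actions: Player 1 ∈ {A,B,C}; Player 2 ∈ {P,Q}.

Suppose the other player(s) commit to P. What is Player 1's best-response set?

argmax u_1 = {C}

u_1(A vs P) = 2
u_1(B vs P) = 1
u_1(C vs P) = 8
max payoff 8 at {C}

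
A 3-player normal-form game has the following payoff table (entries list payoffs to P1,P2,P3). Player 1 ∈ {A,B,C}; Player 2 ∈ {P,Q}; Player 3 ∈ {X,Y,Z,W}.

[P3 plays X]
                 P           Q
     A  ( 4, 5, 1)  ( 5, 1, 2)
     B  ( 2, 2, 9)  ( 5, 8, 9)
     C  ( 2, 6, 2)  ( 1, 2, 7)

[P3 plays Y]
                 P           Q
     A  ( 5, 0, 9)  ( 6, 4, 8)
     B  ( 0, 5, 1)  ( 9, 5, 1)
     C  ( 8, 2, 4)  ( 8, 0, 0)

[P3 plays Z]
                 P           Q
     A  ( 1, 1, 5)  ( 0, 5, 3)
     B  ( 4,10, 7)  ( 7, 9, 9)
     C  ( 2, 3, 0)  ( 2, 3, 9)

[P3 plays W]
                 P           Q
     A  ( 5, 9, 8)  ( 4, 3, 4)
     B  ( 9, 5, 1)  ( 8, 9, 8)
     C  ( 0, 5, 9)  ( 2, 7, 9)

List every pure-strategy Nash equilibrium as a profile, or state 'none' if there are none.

PSNE = {(B,Q,X)}

(A,P,X): not NE [P3→Y gives 9>1]
(A,P,Y): not NE [P1→C gives 8>5; P2→Q gives 4>0]
(A,P,Z): not NE [P1→B gives 4>1; P2→Q gives 5>1; P3→Y gives 9>5]
(A,P,W): not NE [P1→B gives 9>5; P3→Y gives 9>8]
(A,Q,X): not NE [P2→P gives 5>1; P3→Y gives 8>2]
(A,Q,Y): not NE [P1→B gives 9>6]
(A,Q,Z): not NE [P1→B gives 7>0; P3→Y gives 8>3]
(A,Q,W): not NE [P1→B gives 8>4; P2→P gives 9>3; P3→Y gives 8>4]
(B,P,X): not NE [P1→A gives 4>2; P2→Q gives 8>2]
(B,P,Y): not NE [P1→C gives 8>0; P3→X gives 9>1]
(B,P,Z): not NE [P3→X gives 9>7]
(B,P,W): not NE [P2→Q gives 9>5; P3→X gives 9>1]
(B,Q,X): NE
(B,Q,Y): not NE [P3→Z gives 9>1]
(B,Q,Z): not NE [P2→P gives 10>9]
(B,Q,W): not NE [P3→Z gives 9>8]
(C,P,X): not NE [P1→A gives 4>2; P3→W gives 9>2]
(C,P,Y): not NE [P3→W gives 9>4]
(C,P,Z): not NE [P1→B gives 4>2; P3→W gives 9>0]
(C,P,W): not NE [P1→B gives 9>0; P2→Q gives 7>5]
(C,Q,X): not NE [P1→B gives 5>1; P2→P gives 6>2; P3→W gives 9>7]
(C,Q,Y): not NE [P1→B gives 9>8; P2→P gives 2>0; P3→W gives 9>0]
(C,Q,Z): not NE [P1→B gives 7>2]
(C,Q,W): not NE [P1→B gives 8>2]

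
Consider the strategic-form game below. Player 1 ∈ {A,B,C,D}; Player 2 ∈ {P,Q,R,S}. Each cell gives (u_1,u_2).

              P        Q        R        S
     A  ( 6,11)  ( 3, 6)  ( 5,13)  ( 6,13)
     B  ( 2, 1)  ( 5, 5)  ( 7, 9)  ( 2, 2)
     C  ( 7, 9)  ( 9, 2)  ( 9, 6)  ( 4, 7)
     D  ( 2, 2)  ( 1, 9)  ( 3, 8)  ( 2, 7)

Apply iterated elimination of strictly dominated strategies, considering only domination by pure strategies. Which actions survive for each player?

P1 drop B (C beats it: P:7>2 Q:9>5 R:9>7 S:4>2)
P1 drop D (A beats it: P:6>2 Q:3>1 R:5>3 S:6>2)
P2 drop Q (P beats it: A:11>6 C:9>2)
P1→{A,C} P2→{P,R,S}

Remaining: P1:{A,C} P2:{P,R,S}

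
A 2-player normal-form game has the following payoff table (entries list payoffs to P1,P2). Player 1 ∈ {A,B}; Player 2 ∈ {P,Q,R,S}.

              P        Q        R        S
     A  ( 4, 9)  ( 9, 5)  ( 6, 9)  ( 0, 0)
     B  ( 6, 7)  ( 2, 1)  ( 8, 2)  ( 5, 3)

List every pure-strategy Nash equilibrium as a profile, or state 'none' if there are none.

(A,P): not NE [P1→B gives 6>4]
(A,Q): not NE [P2→R gives 9>5]
(A,R): not NE [P1→B gives 8>6]
(A,S): not NE [P1→B gives 5>0; P2→R gives 9>0]
(B,P): NE
(B,Q): not NE [P1→A gives 9>2; P2→P gives 7>1]
(B,R): not NE [P2→P gives 7>2]
(B,S): not NE [P2→P gives 7>3]

Nash profiles: (B,P)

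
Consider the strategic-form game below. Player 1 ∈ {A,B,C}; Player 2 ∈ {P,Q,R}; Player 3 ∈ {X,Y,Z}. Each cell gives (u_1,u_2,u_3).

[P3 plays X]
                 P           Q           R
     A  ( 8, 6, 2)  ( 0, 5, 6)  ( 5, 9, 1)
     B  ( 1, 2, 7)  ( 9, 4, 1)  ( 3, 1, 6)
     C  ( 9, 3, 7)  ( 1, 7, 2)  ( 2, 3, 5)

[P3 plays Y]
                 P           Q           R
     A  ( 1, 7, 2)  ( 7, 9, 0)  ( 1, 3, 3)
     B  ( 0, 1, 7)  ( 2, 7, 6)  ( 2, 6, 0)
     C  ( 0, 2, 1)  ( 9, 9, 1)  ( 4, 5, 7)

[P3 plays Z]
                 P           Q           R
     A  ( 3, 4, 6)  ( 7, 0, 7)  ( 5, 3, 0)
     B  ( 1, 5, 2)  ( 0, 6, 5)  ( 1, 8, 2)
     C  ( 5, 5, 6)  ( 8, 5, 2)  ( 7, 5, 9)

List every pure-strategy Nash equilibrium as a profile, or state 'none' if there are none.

(A,P,X): not NE [P1→C gives 9>8; P2→R gives 9>6; P3→Z gives 6>2]
(A,P,Y): not NE [P2→Q gives 9>7; P3→Z gives 6>2]
(A,P,Z): not NE [P1→C gives 5>3]
(A,Q,X): not NE [P1→B gives 9>0; P2→R gives 9>5; P3→Z gives 7>6]
(A,Q,Y): not NE [P1→C gives 9>7; P3→Z gives 7>0]
(A,Q,Z): not NE [P1→C gives 8>7; P2→P gives 4>0]
(A,R,X): not NE [P3→Y gives 3>1]
(A,R,Y): not NE [P1→C gives 4>1; P2→Q gives 9>3]
(A,R,Z): not NE [P1→C gives 7>5; P2→P gives 4>3; P3→Y gives 3>0]
(B,P,X): not NE [P1→C gives 9>1; P2→Q gives 4>2]
(B,P,Y): not NE [P1→A gives 1>0; P2→Q gives 7>1]
(B,P,Z): not NE [P1→C gives 5>1; P2→R gives 8>5; P3→Y gives 7>2]
(B,Q,X): not NE [P3→Y gives 6>1]
(B,Q,Y): not NE [P1→C gives 9>2]
(B,Q,Z): not NE [P1→C gives 8>0; P2→R gives 8>6; P3→Y gives 6>5]
(B,R,X): not NE [P1→A gives 5>3; P2→Q gives 4>1]
(B,R,Y): not NE [P1→C gives 4>2; P2→Q gives 7>6; P3→X gives 6>0]
(B,R,Z): not NE [P1→C gives 7>1; P3→X gives 6>2]
(C,P,X): not NE [P2→Q gives 7>3]
(C,P,Y): not NE [P1→A gives 1>0; P2→Q gives 9>2; P3→X gives 7>1]
(C,P,Z): not NE [P3→X gives 7>6]
(C,Q,X): not NE [P1→B gives 9>1]
(C,Q,Y): not NE [P3→Z gives 2>1]
(C,Q,Z): NE
(C,R,X): not NE [P1→A gives 5>2; P2→Q gives 7>3; P3→Z gives 9>5]
(C,R,Y): not NE [P2→Q gives 9>5; P3→Z gives 9>7]
(C,R,Z): NE

PSNE = {(C,Q,Z), (C,R,Z)}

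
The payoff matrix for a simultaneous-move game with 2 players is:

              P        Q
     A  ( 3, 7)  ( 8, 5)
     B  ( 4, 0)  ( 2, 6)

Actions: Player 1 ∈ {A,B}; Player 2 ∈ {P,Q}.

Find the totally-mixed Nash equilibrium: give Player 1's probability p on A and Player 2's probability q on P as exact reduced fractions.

p=3/4, q=6/7

P1 indiff ⇒ q·3+(1-q)·8 = q·4+(1-q)·2 ⇒ q(-1) = (1-q)(-6) ⇒ q = 6/7
P2 indiff ⇒ p·7+(1-p)·0 = p·5+(1-p)·6 ⇒ p(2) = (1-p)(6) ⇒ p = 3/4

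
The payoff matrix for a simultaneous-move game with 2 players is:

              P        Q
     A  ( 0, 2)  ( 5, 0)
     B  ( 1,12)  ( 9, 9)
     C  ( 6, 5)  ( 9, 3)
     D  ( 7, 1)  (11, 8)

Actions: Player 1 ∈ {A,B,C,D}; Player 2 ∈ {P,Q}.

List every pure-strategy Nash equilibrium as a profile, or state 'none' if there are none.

Nash profiles: (D,Q)

(A,P): not NE [P1→D gives 7>0]
(A,Q): not NE [P1→D gives 11>5; P2→P gives 2>0]
(B,P): not NE [P1→D gives 7>1]
(B,Q): not NE [P1→D gives 11>9; P2→P gives 12>9]
(C,P): not NE [P1→D gives 7>6]
(C,Q): not NE [P1→D gives 11>9; P2→P gives 5>3]
(D,P): not NE [P2→Q gives 8>1]
(D,Q): NE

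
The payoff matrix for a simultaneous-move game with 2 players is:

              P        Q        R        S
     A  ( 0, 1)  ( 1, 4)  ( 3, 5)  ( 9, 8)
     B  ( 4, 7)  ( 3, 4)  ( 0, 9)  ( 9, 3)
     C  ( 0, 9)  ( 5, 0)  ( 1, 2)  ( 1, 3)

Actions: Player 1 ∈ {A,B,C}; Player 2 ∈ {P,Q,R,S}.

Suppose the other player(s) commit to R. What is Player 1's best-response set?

u_1(A vs R) = 3
u_1(B vs R) = 0
u_1(C vs R) = 1
max payoff 3 at {A}

BR_1 = {A}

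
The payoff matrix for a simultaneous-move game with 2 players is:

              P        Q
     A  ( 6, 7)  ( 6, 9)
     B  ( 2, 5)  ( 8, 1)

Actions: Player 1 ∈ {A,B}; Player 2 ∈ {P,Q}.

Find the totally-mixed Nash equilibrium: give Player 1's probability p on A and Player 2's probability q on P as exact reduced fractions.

P1 indiff ⇒ q·6+(1-q)·6 = q·2+(1-q)·8 ⇒ q(4) = (1-q)(2) ⇒ q = 1/3
P2 indiff ⇒ p·7+(1-p)·5 = p·9+(1-p)·1 ⇒ p(-2) = (1-p)(-4) ⇒ p = 2/3

p=2/3, q=1/3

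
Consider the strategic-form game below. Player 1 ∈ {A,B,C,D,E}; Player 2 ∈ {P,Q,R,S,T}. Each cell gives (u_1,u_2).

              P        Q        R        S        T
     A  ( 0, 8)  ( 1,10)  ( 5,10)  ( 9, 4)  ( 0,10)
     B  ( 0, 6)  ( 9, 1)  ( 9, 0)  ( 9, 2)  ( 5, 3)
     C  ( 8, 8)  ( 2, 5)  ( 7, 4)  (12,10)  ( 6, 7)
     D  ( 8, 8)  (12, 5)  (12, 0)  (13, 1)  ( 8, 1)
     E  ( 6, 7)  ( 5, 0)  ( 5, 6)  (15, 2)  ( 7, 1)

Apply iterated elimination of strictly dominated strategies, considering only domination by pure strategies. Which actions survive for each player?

P1 drop A (C beats it: P:8>0 Q:2>1 R:7>5 S:12>9 T:6>0)
P1 drop B (D beats it: P:8>0 Q:12>9 R:12>9 S:13>9 T:8>5)
P2 drop Q (P beats it: C:8>5 D:8>5 E:7>0)
P2 drop R (P beats it: C:8>4 D:8>0 E:7>6)
P2 drop T (P beats it: C:8>7 D:8>1 E:7>1)
P1→{C,D,E} P2→{P,S}

Survivors P1:{C,D,E} P2:{P,S}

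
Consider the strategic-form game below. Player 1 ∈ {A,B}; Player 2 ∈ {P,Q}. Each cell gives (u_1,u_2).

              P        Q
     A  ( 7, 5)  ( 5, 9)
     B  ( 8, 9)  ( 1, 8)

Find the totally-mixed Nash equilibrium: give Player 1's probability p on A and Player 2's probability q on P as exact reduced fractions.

P1 indiff ⇒ q·7+(1-q)·5 = q·8+(1-q)·1 ⇒ q(-1) = (1-q)(-4) ⇒ q = 4/5
P2 indiff ⇒ p·5+(1-p)·9 = p·9+(1-p)·8 ⇒ p(-4) = (1-p)(-1) ⇒ p = 1/5

P1 mixes 1/5 on A; P2 mixes 4/5 on P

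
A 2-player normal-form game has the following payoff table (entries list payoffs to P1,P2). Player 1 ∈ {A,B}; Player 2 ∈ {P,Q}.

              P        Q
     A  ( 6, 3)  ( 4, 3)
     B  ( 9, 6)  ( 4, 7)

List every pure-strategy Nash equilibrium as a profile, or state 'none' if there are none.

PSNE = {(A,Q), (B,Q)}

(A,P): not NE [P1→B gives 9>6]
(A,Q): NE
(B,P): not NE [P2→Q gives 7>6]
(B,Q): NE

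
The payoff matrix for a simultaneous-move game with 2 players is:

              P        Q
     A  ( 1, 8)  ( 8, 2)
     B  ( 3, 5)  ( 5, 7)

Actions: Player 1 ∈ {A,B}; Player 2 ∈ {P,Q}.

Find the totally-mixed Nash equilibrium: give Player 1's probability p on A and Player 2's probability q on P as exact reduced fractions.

P1 indiff ⇒ q·1+(1-q)·8 = q·3+(1-q)·5 ⇒ q(-2) = (1-q)(-3) ⇒ q = 3/5
P2 indiff ⇒ p·8+(1-p)·5 = p·2+(1-p)·7 ⇒ p(6) = (1-p)(2) ⇒ p = 1/4

P1 mixes 1/4 on A; P2 mixes 3/5 on P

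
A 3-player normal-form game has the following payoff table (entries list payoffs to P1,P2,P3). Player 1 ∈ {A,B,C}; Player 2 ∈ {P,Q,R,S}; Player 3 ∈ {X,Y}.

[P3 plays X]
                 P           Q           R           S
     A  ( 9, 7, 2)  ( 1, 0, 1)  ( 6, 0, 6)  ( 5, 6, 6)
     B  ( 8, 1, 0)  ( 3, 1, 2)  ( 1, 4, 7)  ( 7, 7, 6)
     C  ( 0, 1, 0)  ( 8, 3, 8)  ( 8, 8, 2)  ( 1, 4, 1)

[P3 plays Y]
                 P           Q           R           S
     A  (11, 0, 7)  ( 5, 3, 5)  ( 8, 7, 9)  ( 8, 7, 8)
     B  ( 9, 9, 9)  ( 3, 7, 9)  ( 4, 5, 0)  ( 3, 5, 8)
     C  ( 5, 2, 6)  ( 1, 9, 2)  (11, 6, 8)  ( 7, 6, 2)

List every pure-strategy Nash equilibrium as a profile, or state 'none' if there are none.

Nash profiles: (A,S,Y)

(A,P,X): not NE [P3→Y gives 7>2]
(A,P,Y): not NE [P2→S gives 7>0]
(A,Q,X): not NE [P1→C gives 8>1; P2→P gives 7>0; P3→Y gives 5>1]
(A,Q,Y): not NE [P2→S gives 7>3]
(A,R,X): not NE [P1→C gives 8>6; P2→P gives 7>0; P3→Y gives 9>6]
(A,R,Y): not NE [P1→C gives 11>8]
(A,S,X): not NE [P1→B gives 7>5; P2→P gives 7>6; P3→Y gives 8>6]
(A,S,Y): NE
(B,P,X): not NE [P1→A gives 9>8; P2→S gives 7>1; P3→Y gives 9>0]
(B,P,Y): not NE [P1→A gives 11>9]
(B,Q,X): not NE [P1→C gives 8>3; P2→S gives 7>1; P3→Y gives 9>2]
(B,Q,Y): not NE [P1→A gives 5>3; P2→P gives 9>7]
(B,R,X): not NE [P1→C gives 8>1; P2→S gives 7>4]
(B,R,Y): not NE [P1→C gives 11>4; P2→P gives 9>5; P3→X gives 7>0]
(B,S,X): not NE [P3→Y gives 8>6]
(B,S,Y): not NE [P1→A gives 8>3; P2→P gives 9>5]
(C,P,X): not NE [P1→A gives 9>0; P2→R gives 8>1; P3→Y gives 6>0]
(C,P,Y): not NE [P1→A gives 11>5; P2→Q gives 9>2]
(C,Q,X): not NE [P2→R gives 8>3]
(C,Q,Y): not NE [P1→A gives 5>1; P3→X gives 8>2]
(C,R,X): not NE [P3→Y gives 8>2]
(C,R,Y): not NE [P2→Q gives 9>6]
(C,S,X): not NE [P1→B gives 7>1; P2→R gives 8>4; P3→Y gives 2>1]
(C,S,Y): not NE [P1→A gives 8>7; P2→Q gives 9>6]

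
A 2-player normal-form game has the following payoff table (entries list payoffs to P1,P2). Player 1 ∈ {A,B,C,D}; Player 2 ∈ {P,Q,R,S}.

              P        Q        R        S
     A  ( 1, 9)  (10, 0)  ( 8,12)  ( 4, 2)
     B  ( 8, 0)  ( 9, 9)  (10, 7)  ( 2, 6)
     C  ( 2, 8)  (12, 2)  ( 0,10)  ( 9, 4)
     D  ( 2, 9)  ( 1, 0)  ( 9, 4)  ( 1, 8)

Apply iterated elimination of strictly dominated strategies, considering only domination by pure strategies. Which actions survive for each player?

P1 drop D (B beats it: P:8>2 Q:9>1 R:10>9 S:2>1)
P2 drop P (R beats it: A:12>9 B:7>0 C:10>8)
P2 drop S (R beats it: A:12>2 B:7>6 C:10>4)
P1→{A,B,C} P2→{Q,R}

IESDS → P1:{A,B,C} P2:{Q,R}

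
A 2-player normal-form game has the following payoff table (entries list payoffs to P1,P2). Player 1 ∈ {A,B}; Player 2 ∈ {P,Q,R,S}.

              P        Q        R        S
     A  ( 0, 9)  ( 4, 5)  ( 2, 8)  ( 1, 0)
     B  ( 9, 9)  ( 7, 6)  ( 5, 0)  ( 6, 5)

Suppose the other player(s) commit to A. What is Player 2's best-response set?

u_2(P vs A) = 9
u_2(Q vs A) = 5
u_2(R vs A) = 8
u_2(S vs A) = 0
max payoff 9 at {P}

argmax u_2 = {P}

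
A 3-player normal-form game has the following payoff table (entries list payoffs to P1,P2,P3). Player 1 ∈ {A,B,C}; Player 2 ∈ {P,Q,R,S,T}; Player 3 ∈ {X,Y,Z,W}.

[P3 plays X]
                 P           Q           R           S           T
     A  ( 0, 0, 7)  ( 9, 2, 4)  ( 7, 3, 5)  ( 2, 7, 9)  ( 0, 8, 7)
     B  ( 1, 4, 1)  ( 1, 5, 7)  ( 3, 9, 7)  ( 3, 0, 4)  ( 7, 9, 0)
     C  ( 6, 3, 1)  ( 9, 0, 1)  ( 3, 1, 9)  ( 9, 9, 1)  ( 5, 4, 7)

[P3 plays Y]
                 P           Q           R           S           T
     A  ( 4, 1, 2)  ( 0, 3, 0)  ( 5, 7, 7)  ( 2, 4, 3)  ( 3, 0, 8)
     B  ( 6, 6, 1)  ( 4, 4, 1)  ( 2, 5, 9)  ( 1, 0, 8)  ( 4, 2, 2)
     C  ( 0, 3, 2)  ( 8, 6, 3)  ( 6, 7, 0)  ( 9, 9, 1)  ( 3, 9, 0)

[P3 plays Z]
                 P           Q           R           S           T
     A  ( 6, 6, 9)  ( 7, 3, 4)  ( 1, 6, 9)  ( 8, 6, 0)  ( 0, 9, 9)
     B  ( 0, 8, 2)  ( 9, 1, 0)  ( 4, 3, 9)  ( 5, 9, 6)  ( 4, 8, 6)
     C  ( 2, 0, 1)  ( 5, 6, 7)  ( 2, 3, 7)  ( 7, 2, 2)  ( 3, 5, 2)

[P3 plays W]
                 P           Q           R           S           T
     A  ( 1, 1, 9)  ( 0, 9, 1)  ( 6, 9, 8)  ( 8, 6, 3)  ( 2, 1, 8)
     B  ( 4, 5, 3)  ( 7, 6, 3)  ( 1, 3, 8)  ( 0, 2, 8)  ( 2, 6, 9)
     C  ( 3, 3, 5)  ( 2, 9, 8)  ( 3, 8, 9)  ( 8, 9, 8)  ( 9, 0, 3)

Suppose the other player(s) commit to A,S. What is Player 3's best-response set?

argmax u_3 = {X}

u_3(X vs A,S) = 9
u_3(Y vs A,S) = 3
u_3(Z vs A,S) = 0
u_3(W vs A,S) = 3
max payoff 9 at {X}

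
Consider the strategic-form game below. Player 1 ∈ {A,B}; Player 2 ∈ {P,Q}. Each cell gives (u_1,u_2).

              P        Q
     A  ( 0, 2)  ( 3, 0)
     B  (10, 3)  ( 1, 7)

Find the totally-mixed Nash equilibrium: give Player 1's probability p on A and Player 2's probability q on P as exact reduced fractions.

P1 indiff ⇒ q·0+(1-q)·3 = q·10+(1-q)·1 ⇒ q(-10) = (1-q)(-2) ⇒ q = 1/6
P2 indiff ⇒ p·2+(1-p)·3 = p·0+(1-p)·7 ⇒ p(2) = (1-p)(4) ⇒ p = 2/3

(p,q) = (2/3, 1/6)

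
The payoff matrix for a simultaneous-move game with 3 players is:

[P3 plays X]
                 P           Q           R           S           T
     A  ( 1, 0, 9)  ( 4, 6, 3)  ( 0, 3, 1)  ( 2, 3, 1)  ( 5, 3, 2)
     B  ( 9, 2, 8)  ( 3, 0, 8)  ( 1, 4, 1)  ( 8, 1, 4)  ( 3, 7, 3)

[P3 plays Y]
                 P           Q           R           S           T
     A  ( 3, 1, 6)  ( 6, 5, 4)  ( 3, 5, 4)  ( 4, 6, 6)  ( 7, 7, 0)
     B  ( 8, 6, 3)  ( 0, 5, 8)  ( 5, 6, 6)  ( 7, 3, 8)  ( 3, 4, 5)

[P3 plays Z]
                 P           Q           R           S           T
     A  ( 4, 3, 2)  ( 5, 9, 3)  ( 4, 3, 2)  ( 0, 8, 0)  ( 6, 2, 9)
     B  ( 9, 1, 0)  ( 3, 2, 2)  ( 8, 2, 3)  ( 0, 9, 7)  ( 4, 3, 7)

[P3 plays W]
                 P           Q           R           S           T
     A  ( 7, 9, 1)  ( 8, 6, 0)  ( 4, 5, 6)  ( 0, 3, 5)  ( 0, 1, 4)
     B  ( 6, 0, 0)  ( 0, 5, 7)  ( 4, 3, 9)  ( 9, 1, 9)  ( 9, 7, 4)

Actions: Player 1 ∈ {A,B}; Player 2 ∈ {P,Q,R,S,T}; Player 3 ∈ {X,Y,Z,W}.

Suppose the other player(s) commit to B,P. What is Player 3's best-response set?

BR_3 = {X}

u_3(X vs B,P) = 8
u_3(Y vs B,P) = 3
u_3(Z vs B,P) = 0
u_3(W vs B,P) = 0
max payoff 8 at {X}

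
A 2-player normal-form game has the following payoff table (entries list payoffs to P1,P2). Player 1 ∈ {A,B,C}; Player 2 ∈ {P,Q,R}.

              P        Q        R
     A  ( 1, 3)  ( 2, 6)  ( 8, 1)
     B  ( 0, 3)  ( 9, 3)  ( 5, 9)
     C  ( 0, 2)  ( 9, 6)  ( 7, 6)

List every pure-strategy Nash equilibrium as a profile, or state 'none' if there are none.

(A,P): not NE [P2→Q gives 6>3]
(A,Q): not NE [P1→C gives 9>2]
(A,R): not NE [P2→Q gives 6>1]
(B,P): not NE [P1→A gives 1>0; P2→R gives 9>3]
(B,Q): not NE [P2→R gives 9>3]
(B,R): not NE [P1→A gives 8>5]
(C,P): not NE [P1→A gives 1>0; P2→R gives 6>2]
(C,Q): NE
(C,R): not NE [P1→A gives 8>7]

PSNE = {(C,Q)}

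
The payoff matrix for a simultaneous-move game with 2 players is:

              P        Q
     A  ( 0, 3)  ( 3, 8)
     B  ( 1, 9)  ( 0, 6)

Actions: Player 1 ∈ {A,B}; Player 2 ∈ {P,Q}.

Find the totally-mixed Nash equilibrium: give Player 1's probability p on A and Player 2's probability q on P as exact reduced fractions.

P1 indiff ⇒ q·0+(1-q)·3 = q·1+(1-q)·0 ⇒ q(-1) = (1-q)(-3) ⇒ q = 3/4
P2 indiff ⇒ p·3+(1-p)·9 = p·8+(1-p)·6 ⇒ p(-5) = (1-p)(-3) ⇒ p = 3/8

(p,q) = (3/8, 3/4)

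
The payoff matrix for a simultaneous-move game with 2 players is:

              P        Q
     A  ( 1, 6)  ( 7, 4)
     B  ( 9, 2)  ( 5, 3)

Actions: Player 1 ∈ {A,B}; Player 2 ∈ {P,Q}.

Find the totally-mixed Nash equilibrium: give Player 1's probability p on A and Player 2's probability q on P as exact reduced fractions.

P1 indiff ⇒ q·1+(1-q)·7 = q·9+(1-q)·5 ⇒ q(-8) = (1-q)(-2) ⇒ q = 1/5
P2 indiff ⇒ p·6+(1-p)·2 = p·4+(1-p)·3 ⇒ p(2) = (1-p)(1) ⇒ p = 1/3

(p,q) = (1/3, 1/5)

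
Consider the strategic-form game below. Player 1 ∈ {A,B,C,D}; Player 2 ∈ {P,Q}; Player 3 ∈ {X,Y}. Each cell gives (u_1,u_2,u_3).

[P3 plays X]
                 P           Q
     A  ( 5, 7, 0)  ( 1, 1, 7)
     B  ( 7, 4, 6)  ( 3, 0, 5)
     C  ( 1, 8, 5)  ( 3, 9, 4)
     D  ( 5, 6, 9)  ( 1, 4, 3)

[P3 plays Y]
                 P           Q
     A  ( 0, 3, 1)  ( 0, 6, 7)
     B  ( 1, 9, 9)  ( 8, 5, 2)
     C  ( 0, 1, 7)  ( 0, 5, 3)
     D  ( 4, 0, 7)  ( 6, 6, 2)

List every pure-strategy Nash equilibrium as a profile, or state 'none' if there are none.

PSNE = {(C,Q,X)}

(A,P,X): not NE [P1→B gives 7>5; P3→Y gives 1>0]
(A,P,Y): not NE [P1→D gives 4>0; P2→Q gives 6>3]
(A,Q,X): not NE [P1→C gives 3>1; P2→P gives 7>1]
(A,Q,Y): not NE [P1→B gives 8>0]
(B,P,X): not NE [P3→Y gives 9>6]
(B,P,Y): not NE [P1→D gives 4>1]
(B,Q,X): not NE [P2→P gives 4>0]
(B,Q,Y): not NE [P2→P gives 9>5; P3→X gives 5>2]
(C,P,X): not NE [P1→B gives 7>1; P2→Q gives 9>8; P3→Y gives 7>5]
(C,P,Y): not NE [P1→D gives 4>0; P2→Q gives 5>1]
(C,Q,X): NE
(C,Q,Y): not NE [P1→B gives 8>0; P3→X gives 4>3]
(D,P,X): not NE [P1→B gives 7>5]
(D,P,Y): not NE [P2→Q gives 6>0; P3→X gives 9>7]
(D,Q,X): not NE [P1→C gives 3>1; P2→P gives 6>4]
(D,Q,Y): not NE [P1→B gives 8>6; P3→X gives 3>2]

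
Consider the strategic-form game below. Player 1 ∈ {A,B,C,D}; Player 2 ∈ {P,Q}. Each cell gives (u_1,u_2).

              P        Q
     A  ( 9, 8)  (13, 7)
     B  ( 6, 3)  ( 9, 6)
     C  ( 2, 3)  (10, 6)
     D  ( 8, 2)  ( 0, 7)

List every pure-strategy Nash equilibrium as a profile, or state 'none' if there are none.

NE set: (A,P)

(A,P): NE
(A,Q): not NE [P2→P gives 8>7]
(B,P): not NE [P1→A gives 9>6; P2→Q gives 6>3]
(B,Q): not NE [P1→A gives 13>9]
(C,P): not NE [P1→A gives 9>2; P2→Q gives 6>3]
(C,Q): not NE [P1→A gives 13>10]
(D,P): not NE [P1→A gives 9>8; P2→Q gives 7>2]
(D,Q): not NE [P1→A gives 13>0]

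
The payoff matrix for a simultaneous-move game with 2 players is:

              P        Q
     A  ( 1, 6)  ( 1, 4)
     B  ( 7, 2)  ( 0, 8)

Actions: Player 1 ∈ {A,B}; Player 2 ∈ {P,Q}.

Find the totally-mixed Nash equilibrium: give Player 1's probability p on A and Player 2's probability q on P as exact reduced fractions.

P1 mixes 3/4 on A; P2 mixes 1/7 on P

P1 indiff ⇒ q·1+(1-q)·1 = q·7+(1-q)·0 ⇒ q(-6) = (1-q)(-1) ⇒ q = 1/7
P2 indiff ⇒ p·6+(1-p)·2 = p·4+(1-p)·8 ⇒ p(2) = (1-p)(6) ⇒ p = 3/4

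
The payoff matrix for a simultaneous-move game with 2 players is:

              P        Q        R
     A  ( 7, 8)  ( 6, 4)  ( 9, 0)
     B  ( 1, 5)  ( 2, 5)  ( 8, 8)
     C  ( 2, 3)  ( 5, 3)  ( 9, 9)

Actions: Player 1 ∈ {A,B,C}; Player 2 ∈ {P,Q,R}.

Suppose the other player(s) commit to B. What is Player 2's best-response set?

P2 best: {R}

u_2(P vs B) = 5
u_2(Q vs B) = 5
u_2(R vs B) = 8
max payoff 8 at {R}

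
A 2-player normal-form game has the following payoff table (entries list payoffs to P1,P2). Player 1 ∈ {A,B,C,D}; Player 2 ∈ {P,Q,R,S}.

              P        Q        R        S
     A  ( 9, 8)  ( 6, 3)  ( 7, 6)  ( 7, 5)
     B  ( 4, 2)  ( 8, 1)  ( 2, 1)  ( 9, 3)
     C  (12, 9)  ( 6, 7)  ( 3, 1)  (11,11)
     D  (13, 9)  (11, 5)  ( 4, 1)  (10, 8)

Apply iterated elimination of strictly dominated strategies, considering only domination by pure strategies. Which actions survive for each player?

P1 drop B (D beats it: P:13>4 Q:11>8 R:4>2 S:10>9)
P2 drop Q (P beats it: A:8>3 C:9>7 D:9>5)
P2 drop R (P beats it: A:8>6 C:9>1 D:9>1)
P1 drop A (C beats it: P:12>9 S:11>7)
P1→{C,D} P2→{P,S}

Survivors P1:{C,D} P2:{P,S}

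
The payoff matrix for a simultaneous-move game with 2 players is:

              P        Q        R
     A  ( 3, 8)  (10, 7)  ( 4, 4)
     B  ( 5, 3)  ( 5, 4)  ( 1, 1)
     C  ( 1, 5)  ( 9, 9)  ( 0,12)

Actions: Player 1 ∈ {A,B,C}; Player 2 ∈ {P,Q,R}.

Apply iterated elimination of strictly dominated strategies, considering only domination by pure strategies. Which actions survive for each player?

P1 drop C (A beats it: P:3>1 Q:10>9 R:4>0)
P2 drop R (P beats it: A:8>4 B:3>1)
P1→{A,B} P2→{P,Q}

IESDS → P1:{A,B} P2:{P,Q}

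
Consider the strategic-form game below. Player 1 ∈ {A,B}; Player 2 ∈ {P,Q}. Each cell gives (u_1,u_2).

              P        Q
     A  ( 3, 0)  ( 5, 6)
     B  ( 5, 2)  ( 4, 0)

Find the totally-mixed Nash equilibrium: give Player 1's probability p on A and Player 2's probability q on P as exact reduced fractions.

P1 indiff ⇒ q·3+(1-q)·5 = q·5+(1-q)·4 ⇒ q(-2) = (1-q)(-1) ⇒ q = 1/3
P2 indiff ⇒ p·0+(1-p)·2 = p·6+(1-p)·0 ⇒ p(-6) = (1-p)(-2) ⇒ p = 1/4

P1 mixes 1/4 on A; P2 mixes 1/3 on P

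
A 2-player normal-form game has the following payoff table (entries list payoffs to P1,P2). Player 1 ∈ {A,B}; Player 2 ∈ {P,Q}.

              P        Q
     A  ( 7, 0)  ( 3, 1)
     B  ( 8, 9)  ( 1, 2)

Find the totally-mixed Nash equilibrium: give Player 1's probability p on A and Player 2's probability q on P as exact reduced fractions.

p=7/8, q=2/3

P1 indiff ⇒ q·7+(1-q)·3 = q·8+(1-q)·1 ⇒ q(-1) = (1-q)(-2) ⇒ q = 2/3
P2 indiff ⇒ p·0+(1-p)·9 = p·1+(1-p)·2 ⇒ p(-1) = (1-p)(-7) ⇒ p = 7/8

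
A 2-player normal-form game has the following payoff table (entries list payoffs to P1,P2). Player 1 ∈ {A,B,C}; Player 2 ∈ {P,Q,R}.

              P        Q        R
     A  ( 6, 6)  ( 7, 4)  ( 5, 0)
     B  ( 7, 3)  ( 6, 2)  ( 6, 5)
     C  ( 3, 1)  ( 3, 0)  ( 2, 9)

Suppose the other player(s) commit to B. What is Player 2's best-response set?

BR_2 = {R}

u_2(P vs B) = 3
u_2(Q vs B) = 2
u_2(R vs B) = 5
max payoff 5 at {R}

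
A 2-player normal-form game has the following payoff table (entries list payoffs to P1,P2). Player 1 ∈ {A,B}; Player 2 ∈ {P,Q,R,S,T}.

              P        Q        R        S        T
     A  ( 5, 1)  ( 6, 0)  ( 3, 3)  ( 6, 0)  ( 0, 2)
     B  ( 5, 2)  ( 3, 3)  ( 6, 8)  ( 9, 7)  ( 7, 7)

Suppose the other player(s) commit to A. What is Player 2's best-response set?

argmax u_2 = {R}

u_2(P vs A) = 1
u_2(Q vs A) = 0
u_2(R vs A) = 3
u_2(S vs A) = 0
u_2(T vs A) = 2
max payoff 3 at {R}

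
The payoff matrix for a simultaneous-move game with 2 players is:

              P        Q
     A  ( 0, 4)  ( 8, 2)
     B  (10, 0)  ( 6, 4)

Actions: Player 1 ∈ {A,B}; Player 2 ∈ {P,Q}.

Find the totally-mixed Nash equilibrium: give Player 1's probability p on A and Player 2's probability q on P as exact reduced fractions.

P1 indiff ⇒ q·0+(1-q)·8 = q·10+(1-q)·6 ⇒ q(-10) = (1-q)(-2) ⇒ q = 1/6
P2 indiff ⇒ p·4+(1-p)·0 = p·2+(1-p)·4 ⇒ p(2) = (1-p)(4) ⇒ p = 2/3

p=2/3, q=1/6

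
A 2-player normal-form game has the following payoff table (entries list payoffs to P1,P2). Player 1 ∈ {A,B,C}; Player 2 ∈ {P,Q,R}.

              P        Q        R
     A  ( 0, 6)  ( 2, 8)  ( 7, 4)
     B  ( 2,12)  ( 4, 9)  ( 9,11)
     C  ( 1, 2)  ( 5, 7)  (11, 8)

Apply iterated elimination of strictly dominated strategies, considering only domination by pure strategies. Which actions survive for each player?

P1 drop A (B beats it: P:2>0 Q:4>2 R:9>7)
P2 drop Q (R beats it: B:11>9 C:8>7)
P1→{B,C} P2→{P,R}

Remaining: P1:{B,C} P2:{P,R}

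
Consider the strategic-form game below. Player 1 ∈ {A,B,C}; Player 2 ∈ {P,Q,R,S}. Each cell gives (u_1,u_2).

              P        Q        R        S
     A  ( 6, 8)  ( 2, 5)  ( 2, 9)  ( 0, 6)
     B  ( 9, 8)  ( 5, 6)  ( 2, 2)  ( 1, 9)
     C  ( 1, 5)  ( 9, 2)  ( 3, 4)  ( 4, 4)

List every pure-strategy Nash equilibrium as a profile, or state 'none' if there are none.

Equilibria: none

(A,P): not NE [P1→B gives 9>6; P2→R gives 9>8]
(A,Q): not NE [P1→C gives 9>2; P2→R gives 9>5]
(A,R): not NE [P1→C gives 3>2]
(A,S): not NE [P1→C gives 4>0; P2→R gives 9>6]
(B,P): not NE [P2→S gives 9>8]
(B,Q): not NE [P1→C gives 9>5; P2→S gives 9>6]
(B,R): not NE [P1→C gives 3>2; P2→S gives 9>2]
(B,S): not NE [P1→C gives 4>1]
(C,P): not NE [P1→B gives 9>1]
(C,Q): not NE [P2→P gives 5>2]
(C,R): not NE [P2→P gives 5>4]
(C,S): not NE [P2→P gives 5>4]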